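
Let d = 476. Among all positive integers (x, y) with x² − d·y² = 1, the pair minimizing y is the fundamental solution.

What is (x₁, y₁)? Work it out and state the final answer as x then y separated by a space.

d=476: √d = [21; 1,4,2,10,2,4,1,42] (ℓ=8, even), read p_7/q_7
a_0=21:  p_0=21·1+0=21,  q_0=21·0+1=1
…
a_3=2:  p_3=2·109+22=240,  q_3=2·5+1=11
a_4=10:  p_4=10·240+109=2509,  q_4=10·11+5=115
…
a_6=4:  p_6=4·5258+2509=23541,  q_6=4·241+115=1079
a_7=1:  p_7=1·23541+5258=28799,  q_7=1·1079+241=1320
(x₁, y₁) = (28799, 1320);  28799² − 476·1320² = 1 ✓

28799 1320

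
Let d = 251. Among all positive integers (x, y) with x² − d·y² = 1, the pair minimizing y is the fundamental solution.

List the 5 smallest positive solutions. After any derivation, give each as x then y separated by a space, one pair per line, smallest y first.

3674890 231957
27009633024199 1704832919460
198514860608593651330 12530146894788486843
1459040552203802437039183201 92093823044376819996025080
10723627069776264560841239313394450 676869338735087333923490423995557

d=251: √d = [15; 1,5,2,1,2,…,5,1,30] (ℓ=14, even), read p_13/q_13
i=0: a=15 ⇒ p=15, q=1
i=1: a=1 ⇒ p=16, q=1
i=2: a=5 ⇒ p=95, q=6
…
i=4: a=1 ⇒ p=301, q=19
i=5: a=2 ⇒ p=808, q=51
i=6: a=2 ⇒ p=1917, q=121
i=7: a=15 ⇒ p=29563, q=1866
i=8: a=2 ⇒ p=61043, q=3853
i=9: a=2 ⇒ p=151649, q=9572
i=10: a=1 ⇒ p=212692, q=13425
i=11: a=2 ⇒ p=577033, q=36422
i=12: a=5 ⇒ p=3097857, q=195535
i=13: a=1 ⇒ p=3674890, q=231957
fundamental: x₁=3674890, y₁=231957  (since 13504816512100 − 251·53804049849 = 1)
(3674890+231957√251)^2 = 27009633024199 + 1704832919460√251
(3674890+231957√251)^3 = 198514860608593651330 + 12530146894788486843√251
(3674890+231957√251)^4 = 1459040552203802437039183201 + 92093823044376819996025080√251
(3674890+231957√251)^5 = 10723627069776264560841239313394450 + 676869338735087333923490423995557√251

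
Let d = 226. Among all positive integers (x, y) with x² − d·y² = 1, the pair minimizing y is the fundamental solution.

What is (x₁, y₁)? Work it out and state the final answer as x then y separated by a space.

451 30

[15; 30] for √226; ℓ=1 ⇒ convergent index 1
a_0=15:  p_0=15·1+0=15,  q_0=15·0+1=1
a_1=30:  p_1=30·15+1=451,  q_1=30·1+0=30
fundamental: x₁=451, y₁=30  (since 203401 − 226·900 = 1)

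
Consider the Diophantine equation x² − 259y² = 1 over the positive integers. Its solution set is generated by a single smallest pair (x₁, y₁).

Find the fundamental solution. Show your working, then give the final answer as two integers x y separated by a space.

√259 → a₀=16, period (10,1,2,3,4,3,2,1,10,32); ℓ=10 even so k=9
step 0: (16, 1)  from 16·(1,0) + (0,1)
…
step 5: (7403, 460)  from 4·(1722,107) + (515,32)
step 6: (23931, 1487)  from 3·(7403,460) + (1722,107)
…
step 8: (79196, 4921)  from 1·(55265,3434) + (23931,1487)
step 9: (847225, 52644)  from 10·(79196,4921) + (55265,3434)
fundamental: x₁=847225, y₁=52644  (since 717790200625 − 259·2771390736 = 1)

847225 52644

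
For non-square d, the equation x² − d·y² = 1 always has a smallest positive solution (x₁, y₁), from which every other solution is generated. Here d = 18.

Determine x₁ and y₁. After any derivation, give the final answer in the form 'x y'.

17 4

√18 → a₀=4, period (4,8); ℓ=2 even so k=1
step 0: (4, 1)  from 4·(1,0) + (0,1)
step 1: (17, 4)  from 4·(4,1) + (1,0)
fundamental: x₁=17, y₁=4  (since 289 − 18·16 = 1)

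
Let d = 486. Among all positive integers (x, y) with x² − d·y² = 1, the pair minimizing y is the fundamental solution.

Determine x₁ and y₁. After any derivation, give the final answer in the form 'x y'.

[22; 22,44] for √486; ℓ=2 ⇒ convergent index 1
a_0=22:  p_0=22·1+0=22,  q_0=22·0+1=1
a_1=22:  p_1=22·22+1=485,  q_1=22·1+0=22
(x₁, y₁) = (485, 22);  485² − 486·22² = 1 ✓

485 22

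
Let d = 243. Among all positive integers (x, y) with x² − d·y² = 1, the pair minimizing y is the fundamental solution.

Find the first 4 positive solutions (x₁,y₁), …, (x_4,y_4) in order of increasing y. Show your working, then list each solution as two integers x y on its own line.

70226 4505
9863382151 632736260
1385331749802026 88869073185015
194572614913330773601 12481839066348990520

d=243: √d = [15; 1,1,2,3,15,3,2,1,1,30] (ℓ=10, even), read p_9/q_9
step 0: (15, 1)  from 15·(1,0) + (0,1)
…
step 2: (31, 2)  from 1·(16,1) + (15,1)
…
step 7: (28901, 1854)  from 2·(12424,797) + (4053,260)
step 8: (41325, 2651)  from 1·(28901,1854) + (12424,797)
step 9: (70226, 4505)  from 1·(41325,2651) + (28901,1854)
(x₁, y₁) = (70226, 4505);  70226² − 243·4505² = 1 ✓
k=2:  x_2 = 70226·70226+243·4505·4505 = 9863382151,  y_2 = 70226·4505+4505·70226 = 632736260
k=3:  x_3 = 70226·9863382151+243·4505·632736260 = 1385331749802026,  y_3 = 70226·632736260+4505·9863382151 = 88869073185015
k=4:  x_4 = 70226·1385331749802026+243·4505·88869073185015 = 194572614913330773601,  y_4 = 70226·88869073185015+4505·1385331749802026 = 12481839066348990520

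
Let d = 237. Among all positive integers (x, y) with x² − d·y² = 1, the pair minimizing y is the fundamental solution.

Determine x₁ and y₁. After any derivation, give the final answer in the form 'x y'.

[15; 2,1,1,7,10,7,1,1,2,30] for √237; ℓ=10 ⇒ convergent index 9
a_0=15:  p_0=15·1+0=15,  q_0=15·0+1=1
a_1=2:  p_1=2·15+1=31,  q_1=2·1+0=2
a_2=1:  p_2=1·31+15=46,  q_2=1·2+1=3
a_3=1:  p_3=1·46+31=77,  q_3=1·3+2=5
a_4=7:  p_4=7·77+46=585,  q_4=7·5+3=38
…
a_6=7:  p_6=7·5927+585=42074,  q_6=7·385+38=2733
…
a_8=1:  p_8=1·48001+42074=90075,  q_8=1·3118+2733=5851
a_9=2:  p_9=2·90075+48001=228151,  q_9=2·5851+3118=14820
fundamental: x₁=228151, y₁=14820  (since 52052878801 − 237·219632400 = 1)

228151 14820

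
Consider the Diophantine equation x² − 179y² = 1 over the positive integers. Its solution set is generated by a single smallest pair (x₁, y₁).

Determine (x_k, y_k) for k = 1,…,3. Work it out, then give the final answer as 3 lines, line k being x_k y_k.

4190210 313191
35115719688199 2624672120220
294284479589372473370 21995854729733779209

[13; 2,1,1,1,3,…,1,2,26] for √179; ℓ=14 ⇒ convergent index 13
a_0=13:  p_0=13·1+0=13,  q_0=13·0+1=1
…
a_4=1:  p_4=1·67+40=107,  q_4=1·5+3=8
…
a_12=1:  p_12=1·1013292+575167=1588459,  q_12=1·75737+42990=118727
a_13=2:  p_13=2·1588459+1013292=4190210,  q_13=2·118727+75737=313191
(x₁, y₁) = (4190210, 313191);  4190210² − 179·313191² = 1 ✓
n=2: (4190210,313191)∘(4190210,313191) = (4190210·4190210+179·313191·313191, 4190210·313191+313191·4190210) = (35115719688199,2624672120220)
n=3: (35115719688199,2624672120220)∘(4190210,313191) = (4190210·35115719688199+179·313191·2624672120220, 4190210·2624672120220+313191·35115719688199) = (294284479589372473370,21995854729733779209)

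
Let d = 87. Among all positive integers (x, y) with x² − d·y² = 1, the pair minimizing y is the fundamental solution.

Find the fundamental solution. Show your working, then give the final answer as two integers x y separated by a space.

[9; 3,18] for √87; ℓ=2 ⇒ convergent index 1
k=0  a_k=9  p_k/q_k = 9/1
k=1  a_k=3  p_k/q_k = 28/3
(x₁, y₁) = (28, 3);  28² − 87·3² = 1 ✓

28 3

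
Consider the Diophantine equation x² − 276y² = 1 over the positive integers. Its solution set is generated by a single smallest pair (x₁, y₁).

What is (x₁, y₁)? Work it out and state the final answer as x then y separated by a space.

√276 = [16; 1,1,1,1,2,2,2,1,1,1,1,32, …], period ℓ=12 (even) → k=11
a_0=16:  p_0=16·1+0=16,  q_0=16·0+1=1
…
a_2=1:  p_2=1·17+16=33,  q_2=1·1+1=2
a_3=1:  p_3=1·33+17=50,  q_3=1·2+1=3
…
a_7=2:  p_7=2·515+216=1246,  q_7=2·31+13=75
…
a_9=1:  p_9=1·1761+1246=3007,  q_9=1·106+75=181
a_10=1:  p_10=1·3007+1761=4768,  q_10=1·181+106=287
a_11=1:  p_11=1·4768+3007=7775,  q_11=1·287+181=468
→ (7775, 468).  Check: 7775²=60450625, 276·468²=60450624, difference 1.

7775 468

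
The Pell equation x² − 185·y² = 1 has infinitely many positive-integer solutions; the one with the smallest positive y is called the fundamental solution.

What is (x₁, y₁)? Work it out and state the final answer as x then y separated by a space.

9249 680

√185 → a₀=13, period (1,1,1,1,26); ℓ=5 odd so k=9
step 0: (13, 1)  from 13·(1,0) + (0,1)
…
step 2: (27, 2)  from 1·(14,1) + (13,1)
…
step 4: (68, 5)  from 1·(41,3) + (27,2)
step 5: (1809, 133)  from 26·(68,5) + (41,3)
…
step 8: (5563, 409)  from 1·(3686,271) + (1877,138)
step 9: (9249, 680)  from 1·(5563,409) + (3686,271)
fundamental: x₁=9249, y₁=680  (since 85544001 − 185·462400 = 1)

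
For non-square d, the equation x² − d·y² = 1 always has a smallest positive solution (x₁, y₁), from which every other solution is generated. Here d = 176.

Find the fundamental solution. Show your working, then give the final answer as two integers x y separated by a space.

√176 → a₀=13, period (3,1,3,26); ℓ=4 even so k=3
i=0: a=13 ⇒ p=13, q=1
i=1: a=3 ⇒ p=40, q=3
i=2: a=1 ⇒ p=53, q=4
i=3: a=3 ⇒ p=199, q=15
→ (199, 15).  Check: 199²=39601, 176·15²=39600, difference 1.

199 15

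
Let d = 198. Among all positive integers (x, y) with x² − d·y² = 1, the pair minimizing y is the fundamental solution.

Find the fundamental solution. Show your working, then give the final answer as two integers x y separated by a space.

d=198: √d = [14; 14,28] (ℓ=2, even), read p_1/q_1
k=0  a_k=14  p_k/q_k = 14/1
k=1  a_k=14  p_k/q_k = 197/14
→ (197, 14).  Check: 197²=38809, 198·14²=38808, difference 1.

197 14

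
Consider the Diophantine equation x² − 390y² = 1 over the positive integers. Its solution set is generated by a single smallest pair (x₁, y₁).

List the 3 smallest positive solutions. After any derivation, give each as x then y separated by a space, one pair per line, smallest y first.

79 4
12481 632
1971919 99852

√390 → a₀=19, period (1,2,1,38); ℓ=4 even so k=3
a_0=19:  p_0=19·1+0=19,  q_0=19·0+1=1
a_1=1:  p_1=1·19+1=20,  q_1=1·1+0=1
a_2=2:  p_2=2·20+19=59,  q_2=2·1+1=3
a_3=1:  p_3=1·59+20=79,  q_3=1·3+1=4
→ (79, 4).  Check: 79²=6241, 390·4²=6240, difference 1.
n=2: (79,4)∘(79,4) = (79·79+390·4·4, 79·4+4·79) = (12481,632)
n=3: (12481,632)∘(79,4) = (79·12481+390·4·632, 79·632+4·12481) = (1971919,99852)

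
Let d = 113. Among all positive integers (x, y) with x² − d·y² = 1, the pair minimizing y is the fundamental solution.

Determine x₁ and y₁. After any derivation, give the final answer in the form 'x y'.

1204353 113296

[10; 1,1,1,2,2,1,1,1,20] for √113; ℓ=9 ⇒ convergent index 17
i=0: a=10 ⇒ p=10, q=1
…
i=4: a=2 ⇒ p=85, q=8
…
i=8: a=1 ⇒ p=776, q=73
…
i=10: a=1 ⇒ p=16785, q=1579
…
i=12: a=1 ⇒ p=49579, q=4664
…
i=15: a=1 ⇒ p=445435, q=41903
i=16: a=1 ⇒ p=758918, q=71393
i=17: a=1 ⇒ p=1204353, q=113296
→ (1204353, 113296).  Check: 1204353²=1450466148609, 113·113296²=1450466148608, difference 1.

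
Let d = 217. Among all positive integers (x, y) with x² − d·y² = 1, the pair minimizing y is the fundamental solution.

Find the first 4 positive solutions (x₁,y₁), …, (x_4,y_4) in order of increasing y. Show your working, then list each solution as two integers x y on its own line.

√217 = [14; 1,2,1,2,1,…,2,1,28, …], period ℓ=16 (even) → k=15
a_0=14:  p_0=14·1+0=14,  q_0=14·0+1=1
a_1=1:  p_1=1·14+1=15,  q_1=1·1+0=1
…
a_3=1:  p_3=1·44+15=59,  q_3=1·3+1=4
…
a_7=9:  p_7=9·383+221=3668,  q_7=9·26+15=249
a_8=4:  p_8=4·3668+383=15055,  q_8=4·249+26=1022
a_9=9:  p_9=9·15055+3668=139163,  q_9=9·1022+249=9447
…
a_11=1:  p_11=1·154218+139163=293381,  q_11=1·10469+9447=19916
a_12=2:  p_12=2·293381+154218=740980,  q_12=2·19916+10469=50301
a_13=1:  p_13=1·740980+293381=1034361,  q_13=1·50301+19916=70217
a_14=2:  p_14=2·1034361+740980=2809702,  q_14=2·70217+50301=190735
a_15=1:  p_15=1·2809702+1034361=3844063,  q_15=1·190735+70217=260952
(x₁, y₁) = (3844063, 260952);  3844063² − 217·260952² = 1 ✓
(3844063+260952√217)^2 = 29553640695937 + 2006231855952√217
(3844063+260952√217)^3 = 227212113429087499999 + 15424163293772565000√217
(3844063+260952√217)^4 = 1746835356769087211376615937 + 118582910847096488831334048√217

3844063 260952
29553640695937 2006231855952
227212113429087499999 15424163293772565000
1746835356769087211376615937 118582910847096488831334048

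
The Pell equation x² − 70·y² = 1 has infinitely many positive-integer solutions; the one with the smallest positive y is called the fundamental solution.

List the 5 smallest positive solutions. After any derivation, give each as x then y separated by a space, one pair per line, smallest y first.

251 30
126001 15060
63252251 7560090
31752504001 3795150120
15939693756251 1905157800150

[8; 2,1,2,1,2,16] for √70; ℓ=6 ⇒ convergent index 5
step 0: (8, 1)  from 8·(1,0) + (0,1)
step 1: (17, 2)  from 2·(8,1) + (1,0)
step 2: (25, 3)  from 1·(17,2) + (8,1)
step 3: (67, 8)  from 2·(25,3) + (17,2)
step 4: (92, 11)  from 1·(67,8) + (25,3)
step 5: (251, 30)  from 2·(92,11) + (67,8)
(x₁, y₁) = (251, 30);  251² − 70·30² = 1 ✓
k=2:  x_2 = 251·251+70·30·30 = 126001,  y_2 = 251·30+30·251 = 15060
k=3:  x_3 = 251·126001+70·30·15060 = 63252251,  y_3 = 251·15060+30·126001 = 7560090
k=4:  x_4 = 251·63252251+70·30·7560090 = 31752504001,  y_4 = 251·7560090+30·63252251 = 3795150120
k=5:  x_5 = 251·31752504001+70·30·3795150120 = 15939693756251,  y_5 = 251·3795150120+30·31752504001 = 1905157800150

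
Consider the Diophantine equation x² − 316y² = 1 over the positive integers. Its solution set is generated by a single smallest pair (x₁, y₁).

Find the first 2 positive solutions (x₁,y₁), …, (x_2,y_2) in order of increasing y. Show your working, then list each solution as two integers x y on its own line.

√316 → a₀=17, period (1,3,2,8,2,3,1,34); ℓ=8 even so k=7
k=0  a_k=17  p_k/q_k = 17/1
k=1  a_k=1  p_k/q_k = 18/1
…
k=3  a_k=2  p_k/q_k = 160/9
k=4  a_k=8  p_k/q_k = 1351/76
…
k=6  a_k=3  p_k/q_k = 9937/559
k=7  a_k=1  p_k/q_k = 12799/720
fundamental: x₁=12799, y₁=720  (since 163814401 − 316·518400 = 1)
(12799+720√316)^2 = 327628801 + 18430560√316

12799 720
327628801 18430560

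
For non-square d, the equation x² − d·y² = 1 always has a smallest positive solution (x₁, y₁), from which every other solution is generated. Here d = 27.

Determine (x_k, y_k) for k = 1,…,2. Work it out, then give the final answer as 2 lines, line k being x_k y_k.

26 5
1351 260

√27 → a₀=5, period (5,10); ℓ=2 even so k=1
k=0  a_k=5  p_k/q_k = 5/1
k=1  a_k=5  p_k/q_k = 26/5
(x₁, y₁) = (26, 5);  26² − 27·5² = 1 ✓
(26+5√27)^2 = 1351 + 260√27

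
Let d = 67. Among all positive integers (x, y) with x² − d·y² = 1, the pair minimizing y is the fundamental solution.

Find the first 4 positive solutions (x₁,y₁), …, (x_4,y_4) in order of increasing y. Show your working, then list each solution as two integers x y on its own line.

48842 5967
4771081927 582880428
466058366908226 56938091722785
45526445508292066657 5561940551265649512

[8; 5,2,1,1,7,1,1,2,5,16] for √67; ℓ=10 ⇒ convergent index 9
a_0=8:  p_0=8·1+0=8,  q_0=8·0+1=1
…
a_2=2:  p_2=2·41+8=90,  q_2=2·5+1=11
a_3=1:  p_3=1·90+41=131,  q_3=1·11+5=16
a_4=1:  p_4=1·131+90=221,  q_4=1·16+11=27
…
a_8=2:  p_8=2·3577+1899=9053,  q_8=2·437+232=1106
a_9=5:  p_9=5·9053+3577=48842,  q_9=5·1106+437=5967
→ (48842, 5967).  Check: 48842²=2385540964, 67·5967²=2385540963, difference 1.
k=2:  x_2 = 48842·48842+67·5967·5967 = 4771081927,  y_2 = 48842·5967+5967·48842 = 582880428
k=3:  x_3 = 48842·4771081927+67·5967·582880428 = 466058366908226,  y_3 = 48842·582880428+5967·4771081927 = 56938091722785
k=4:  x_4 = 48842·466058366908226+67·5967·56938091722785 = 45526445508292066657,  y_4 = 48842·56938091722785+5967·466058366908226 = 5561940551265649512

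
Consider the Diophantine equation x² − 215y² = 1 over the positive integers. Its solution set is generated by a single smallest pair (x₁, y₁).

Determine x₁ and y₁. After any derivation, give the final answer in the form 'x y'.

44 3

√215 → a₀=14, period (1,1,1,28); ℓ=4 even so k=3
k=0  a_k=14  p_k/q_k = 14/1
…
k=2  a_k=1  p_k/q_k = 29/2
k=3  a_k=1  p_k/q_k = 44/3
fundamental: x₁=44, y₁=3  (since 1936 − 215·9 = 1)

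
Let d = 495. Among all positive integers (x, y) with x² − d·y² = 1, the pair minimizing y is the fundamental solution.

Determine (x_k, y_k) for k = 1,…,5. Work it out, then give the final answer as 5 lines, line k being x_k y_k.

d=495: √d = [22; 4,44] (ℓ=2, even), read p_1/q_1
k=0  a_k=22  p_k/q_k = 22/1
k=1  a_k=4  p_k/q_k = 89/4
→ (89, 4).  Check: 89²=7921, 495·4²=7920, difference 1.
(x_2, y_2) = (89·89 + 495·4·4, 89·4 + 4·89) = (15841, 712)
(x_3, y_3) = (89·15841 + 495·4·712, 89·712 + 4·15841) = (2819609, 126732)
(x_4, y_4) = (89·2819609 + 495·4·126732, 89·126732 + 4·2819609) = (501874561, 22557584)
(x_5, y_5) = (89·501874561 + 495·4·22557584, 89·22557584 + 4·501874561) = (89330852249, 4015123220)

89 4
15841 712
2819609 126732
501874561 22557584
89330852249 4015123220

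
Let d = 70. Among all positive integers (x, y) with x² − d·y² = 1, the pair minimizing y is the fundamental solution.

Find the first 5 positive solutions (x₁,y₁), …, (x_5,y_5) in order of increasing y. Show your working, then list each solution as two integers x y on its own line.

√70 = [8; 2,1,2,1,2,16, …], period ℓ=6 (even) → k=5
k=0  a_k=8  p_k/q_k = 8/1
…
k=3  a_k=2  p_k/q_k = 67/8
k=4  a_k=1  p_k/q_k = 92/11
k=5  a_k=2  p_k/q_k = 251/30
fundamental: x₁=251, y₁=30  (since 63001 − 70·900 = 1)
n=2: (251,30)∘(251,30) = (251·251+70·30·30, 251·30+30·251) = (126001,15060)
n=3: (126001,15060)∘(251,30) = (251·126001+70·30·15060, 251·15060+30·126001) = (63252251,7560090)
n=4: (63252251,7560090)∘(251,30) = (251·63252251+70·30·7560090, 251·7560090+30·63252251) = (31752504001,3795150120)
n=5: (31752504001,3795150120)∘(251,30) = (251·31752504001+70·30·3795150120, 251·3795150120+30·31752504001) = (15939693756251,1905157800150)

251 30
126001 15060
63252251 7560090
31752504001 3795150120
15939693756251 1905157800150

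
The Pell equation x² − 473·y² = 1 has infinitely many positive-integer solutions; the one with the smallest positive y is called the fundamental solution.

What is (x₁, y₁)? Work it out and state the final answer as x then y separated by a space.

√473 = [21; 1,2,1,42, …], period ℓ=4 (even) → k=3
a_0=21:  p_0=21·1+0=21,  q_0=21·0+1=1
…
a_2=2:  p_2=2·22+21=65,  q_2=2·1+1=3
a_3=1:  p_3=1·65+22=87,  q_3=1·3+1=4
(x₁, y₁) = (87, 4);  87² − 473·4² = 1 ✓

87 4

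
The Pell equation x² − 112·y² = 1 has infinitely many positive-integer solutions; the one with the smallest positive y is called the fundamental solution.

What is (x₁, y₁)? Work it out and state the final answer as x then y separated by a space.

127 12

√112 = [10; 1,1,2,1,1,20, …], period ℓ=6 (even) → k=5
step 0: (10, 1)  from 10·(1,0) + (0,1)
…
step 4: (74, 7)  from 1·(53,5) + (21,2)
step 5: (127, 12)  from 1·(74,7) + (53,5)
→ (127, 12).  Check: 127²=16129, 112·12²=16128, difference 1.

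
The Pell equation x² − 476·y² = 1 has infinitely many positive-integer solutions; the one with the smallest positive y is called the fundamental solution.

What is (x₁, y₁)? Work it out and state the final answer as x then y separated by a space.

28799 1320

d=476: √d = [21; 1,4,2,10,2,4,1,42] (ℓ=8, even), read p_7/q_7
k=0  a_k=21  p_k/q_k = 21/1
k=1  a_k=1  p_k/q_k = 22/1
k=2  a_k=4  p_k/q_k = 109/5
k=3  a_k=2  p_k/q_k = 240/11
k=4  a_k=10  p_k/q_k = 2509/115
k=5  a_k=2  p_k/q_k = 5258/241
k=6  a_k=4  p_k/q_k = 23541/1079
k=7  a_k=1  p_k/q_k = 28799/1320
fundamental: x₁=28799, y₁=1320  (since 829382401 − 476·1742400 = 1)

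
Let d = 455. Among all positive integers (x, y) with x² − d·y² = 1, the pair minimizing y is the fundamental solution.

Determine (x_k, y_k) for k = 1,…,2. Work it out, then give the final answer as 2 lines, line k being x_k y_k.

√455 = [21; 3,42, …], period ℓ=2 (even) → k=1
step 0: (21, 1)  from 21·(1,0) + (0,1)
step 1: (64, 3)  from 3·(21,1) + (1,0)
(x₁, y₁) = (64, 3);  64² − 455·3² = 1 ✓
(64+3√455)^2 = 8191 + 384√455

64 3
8191 384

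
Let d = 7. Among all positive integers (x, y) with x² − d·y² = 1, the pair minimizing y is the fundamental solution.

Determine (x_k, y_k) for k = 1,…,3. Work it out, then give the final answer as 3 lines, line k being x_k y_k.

8 3
127 48
2024 765

[2; 1,1,1,4] for √7; ℓ=4 ⇒ convergent index 3
a_0=2:  p_0=2·1+0=2,  q_0=2·0+1=1
a_1=1:  p_1=1·2+1=3,  q_1=1·1+0=1
a_2=1:  p_2=1·3+2=5,  q_2=1·1+1=2
a_3=1:  p_3=1·5+3=8,  q_3=1·2+1=3
(x₁, y₁) = (8, 3);  8² − 7·3² = 1 ✓
n=2: (8,3)∘(8,3) = (8·8+7·3·3, 8·3+3·8) = (127,48)
n=3: (127,48)∘(8,3) = (8·127+7·3·48, 8·48+3·127) = (2024,765)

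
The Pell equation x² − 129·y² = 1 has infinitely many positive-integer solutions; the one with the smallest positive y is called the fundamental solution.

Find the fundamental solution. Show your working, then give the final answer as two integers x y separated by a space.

d=129: √d = [11; 2,1,3,1,6,1,3,1,2,22] (ℓ=10, even), read p_9/q_9
step 0: (11, 1)  from 11·(1,0) + (0,1)
step 1: (23, 2)  from 2·(11,1) + (1,0)
step 2: (34, 3)  from 1·(23,2) + (11,1)
step 3: (125, 11)  from 3·(34,3) + (23,2)
step 4: (159, 14)  from 1·(125,11) + (34,3)
…
step 7: (4793, 422)  from 3·(1238,109) + (1079,95)
step 8: (6031, 531)  from 1·(4793,422) + (1238,109)
step 9: (16855, 1484)  from 2·(6031,531) + (4793,422)
(x₁, y₁) = (16855, 1484);  16855² − 129·1484² = 1 ✓

16855 1484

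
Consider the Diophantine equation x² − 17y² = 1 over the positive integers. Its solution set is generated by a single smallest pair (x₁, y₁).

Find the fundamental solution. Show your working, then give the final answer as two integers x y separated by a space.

33 8

√17 = [4; 8, …], period ℓ=1 (odd) → k=1
k=0  a_k=4  p_k/q_k = 4/1
k=1  a_k=8  p_k/q_k = 33/8
fundamental: x₁=33, y₁=8  (since 1089 − 17·64 = 1)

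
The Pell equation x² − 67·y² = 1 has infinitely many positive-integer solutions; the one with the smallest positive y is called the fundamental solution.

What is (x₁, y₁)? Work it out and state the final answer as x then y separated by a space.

48842 5967

d=67: √d = [8; 5,2,1,1,7,1,1,2,5,16] (ℓ=10, even), read p_9/q_9
step 0: (8, 1)  from 8·(1,0) + (0,1)
step 1: (41, 5)  from 5·(8,1) + (1,0)
…
step 8: (9053, 1106)  from 2·(3577,437) + (1899,232)
step 9: (48842, 5967)  from 5·(9053,1106) + (3577,437)
(x₁, y₁) = (48842, 5967);  48842² − 67·5967² = 1 ✓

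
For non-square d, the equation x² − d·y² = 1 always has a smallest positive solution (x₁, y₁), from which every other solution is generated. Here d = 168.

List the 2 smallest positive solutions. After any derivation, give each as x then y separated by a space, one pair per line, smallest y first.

d=168: √d = [12; 1,24] (ℓ=2, even), read p_1/q_1
k=0  a_k=12  p_k/q_k = 12/1
k=1  a_k=1  p_k/q_k = 13/1
→ (13, 1).  Check: 13²=169, 168·1²=168, difference 1.
(x_2, y_2) = (13·13 + 168·1·1, 13·1 + 1·13) = (337, 26)

13 1
337 26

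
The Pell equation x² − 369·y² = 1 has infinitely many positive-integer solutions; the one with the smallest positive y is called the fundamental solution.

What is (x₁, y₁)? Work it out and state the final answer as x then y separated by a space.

d=369: √d = [19; 4,1,3,2,7,4,7,2,3,1,4,38] (ℓ=12, even), read p_11/q_11
i=0: a=19 ⇒ p=19, q=1
i=1: a=4 ⇒ p=77, q=4
i=2: a=1 ⇒ p=96, q=5
i=3: a=3 ⇒ p=365, q=19
…
i=5: a=7 ⇒ p=6147, q=320
i=6: a=4 ⇒ p=25414, q=1323
…
i=8: a=2 ⇒ p=393504, q=20485
i=9: a=3 ⇒ p=1364557, q=71036
i=10: a=1 ⇒ p=1758061, q=91521
i=11: a=4 ⇒ p=8396801, q=437120
(x₁, y₁) = (8396801, 437120);  8396801² − 369·437120² = 1 ✓

8396801 437120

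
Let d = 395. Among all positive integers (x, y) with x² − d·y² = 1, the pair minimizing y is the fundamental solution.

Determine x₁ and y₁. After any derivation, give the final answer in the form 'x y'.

159 8

√395 = [19; 1,6,1,38, …], period ℓ=4 (even) → k=3
k=0  a_k=19  p_k/q_k = 19/1
k=1  a_k=1  p_k/q_k = 20/1
k=2  a_k=6  p_k/q_k = 139/7
k=3  a_k=1  p_k/q_k = 159/8
→ (159, 8).  Check: 159²=25281, 395·8²=25280, difference 1.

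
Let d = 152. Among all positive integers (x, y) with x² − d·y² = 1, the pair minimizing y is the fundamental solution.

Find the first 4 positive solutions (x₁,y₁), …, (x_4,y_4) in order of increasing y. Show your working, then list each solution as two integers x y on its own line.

37 3
2737 222
202501 16425
14982337 1215228

√152 = [12; 3,24, …], period ℓ=2 (even) → k=1
i=0: a=12 ⇒ p=12, q=1
i=1: a=3 ⇒ p=37, q=3
(x₁, y₁) = (37, 3);  37² − 152·3² = 1 ✓
k=2:  x_2 = 37·37+152·3·3 = 2737,  y_2 = 37·3+3·37 = 222
k=3:  x_3 = 37·2737+152·3·222 = 202501,  y_3 = 37·222+3·2737 = 16425
k=4:  x_4 = 37·202501+152·3·16425 = 14982337,  y_4 = 37·16425+3·202501 = 1215228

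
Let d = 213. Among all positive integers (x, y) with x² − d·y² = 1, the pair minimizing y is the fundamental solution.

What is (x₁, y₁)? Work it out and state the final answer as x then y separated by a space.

√213 = [14; 1,1,2,6,1,8,1,6,2,1,1,28, …], period ℓ=12 (even) → k=11
i=0: a=14 ⇒ p=14, q=1
…
i=4: a=6 ⇒ p=467, q=32
…
i=8: a=6 ⇒ p=36749, q=2518
i=9: a=2 ⇒ p=78825, q=5401
i=10: a=1 ⇒ p=115574, q=7919
i=11: a=1 ⇒ p=194399, q=13320
fundamental: x₁=194399, y₁=13320  (since 37790971201 − 213·177422400 = 1)

194399 13320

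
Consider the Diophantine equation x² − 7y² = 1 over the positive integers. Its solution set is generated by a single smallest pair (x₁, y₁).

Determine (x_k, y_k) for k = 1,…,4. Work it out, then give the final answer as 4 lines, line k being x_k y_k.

√7 → a₀=2, period (1,1,1,4); ℓ=4 even so k=3
step 0: (2, 1)  from 2·(1,0) + (0,1)
step 1: (3, 1)  from 1·(2,1) + (1,0)
step 2: (5, 2)  from 1·(3,1) + (2,1)
step 3: (8, 3)  from 1·(5,2) + (3,1)
fundamental: x₁=8, y₁=3  (since 64 − 7·9 = 1)
k=2:  x_2 = 8·8+7·3·3 = 127,  y_2 = 8·3+3·8 = 48
k=3:  x_3 = 8·127+7·3·48 = 2024,  y_3 = 8·48+3·127 = 765
k=4:  x_4 = 8·2024+7·3·765 = 32257,  y_4 = 8·765+3·2024 = 12192

8 3
127 48
2024 765
32257 12192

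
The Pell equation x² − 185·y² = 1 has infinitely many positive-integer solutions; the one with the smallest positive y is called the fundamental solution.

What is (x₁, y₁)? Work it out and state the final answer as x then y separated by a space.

[13; 1,1,1,1,26] for √185; ℓ=5 ⇒ convergent index 9
step 0: (13, 1)  from 13·(1,0) + (0,1)
…
step 3: (41, 3)  from 1·(27,2) + (14,1)
step 4: (68, 5)  from 1·(41,3) + (27,2)
step 5: (1809, 133)  from 26·(68,5) + (41,3)
…
step 8: (5563, 409)  from 1·(3686,271) + (1877,138)
step 9: (9249, 680)  from 1·(5563,409) + (3686,271)
(x₁, y₁) = (9249, 680);  9249² − 185·680² = 1 ✓

9249 680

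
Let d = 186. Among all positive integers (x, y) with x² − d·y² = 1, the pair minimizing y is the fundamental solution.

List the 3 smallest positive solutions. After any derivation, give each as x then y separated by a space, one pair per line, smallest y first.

7501 550
112530001 8251100
1688175067501 123783001650

[13; 1,1,1,3,4,3,1,1,1,26] for √186; ℓ=10 ⇒ convergent index 9
step 0: (13, 1)  from 13·(1,0) + (0,1)
step 1: (14, 1)  from 1·(13,1) + (1,0)
step 2: (27, 2)  from 1·(14,1) + (13,1)
step 3: (41, 3)  from 1·(27,2) + (14,1)
…
step 6: (2073, 152)  from 3·(641,47) + (150,11)
step 7: (2714, 199)  from 1·(2073,152) + (641,47)
step 8: (4787, 351)  from 1·(2714,199) + (2073,152)
step 9: (7501, 550)  from 1·(4787,351) + (2714,199)
fundamental: x₁=7501, y₁=550  (since 56265001 − 186·302500 = 1)
n=2: (7501,550)∘(7501,550) = (7501·7501+186·550·550, 7501·550+550·7501) = (112530001,8251100)
n=3: (112530001,8251100)∘(7501,550) = (7501·112530001+186·550·8251100, 7501·8251100+550·112530001) = (1688175067501,123783001650)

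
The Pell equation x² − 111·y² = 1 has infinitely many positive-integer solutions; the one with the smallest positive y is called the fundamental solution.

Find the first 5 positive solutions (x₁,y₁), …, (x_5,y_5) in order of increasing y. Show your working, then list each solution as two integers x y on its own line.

√111 → a₀=10, period (1,1,6,1,1,20); ℓ=6 even so k=5
i=0: a=10 ⇒ p=10, q=1
i=1: a=1 ⇒ p=11, q=1
i=2: a=1 ⇒ p=21, q=2
…
i=4: a=1 ⇒ p=158, q=15
i=5: a=1 ⇒ p=295, q=28
fundamental: x₁=295, y₁=28  (since 87025 − 111·784 = 1)
n=2: (295,28)∘(295,28) = (295·295+111·28·28, 295·28+28·295) = (174049,16520)
n=3: (174049,16520)∘(295,28) = (295·174049+111·28·16520, 295·16520+28·174049) = (102688615,9746772)
n=4: (102688615,9746772)∘(295,28) = (295·102688615+111·28·9746772, 295·9746772+28·102688615) = (60586108801,5750578960)
n=5: (60586108801,5750578960)∘(295,28) = (295·60586108801+111·28·5750578960, 295·5750578960+28·60586108801) = (35745701503975,3392831839628)

295 28
174049 16520
102688615 9746772
60586108801 5750578960
35745701503975 3392831839628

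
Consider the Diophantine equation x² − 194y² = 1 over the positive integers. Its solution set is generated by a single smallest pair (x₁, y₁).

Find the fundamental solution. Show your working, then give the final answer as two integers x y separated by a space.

195 14

√194 → a₀=13, period (1,12,1,26); ℓ=4 even so k=3
i=0: a=13 ⇒ p=13, q=1
…
i=2: a=12 ⇒ p=181, q=13
i=3: a=1 ⇒ p=195, q=14
(x₁, y₁) = (195, 14);  195² − 194·14² = 1 ✓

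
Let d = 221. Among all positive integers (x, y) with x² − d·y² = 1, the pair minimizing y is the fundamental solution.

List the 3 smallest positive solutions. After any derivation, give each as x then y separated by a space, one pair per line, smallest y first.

1665 112
5544449 372960
18463013505 1241956688

√221 = [14; 1,6,2,6,1,28, …], period ℓ=6 (even) → k=5
step 0: (14, 1)  from 14·(1,0) + (0,1)
…
step 4: (1442, 97)  from 6·(223,15) + (104,7)
step 5: (1665, 112)  from 1·(1442,97) + (223,15)
→ (1665, 112).  Check: 1665²=2772225, 221·112²=2772224, difference 1.
k=2:  x_2 = 1665·1665+221·112·112 = 5544449,  y_2 = 1665·112+112·1665 = 372960
k=3:  x_3 = 1665·5544449+221·112·372960 = 18463013505,  y_3 = 1665·372960+112·5544449 = 1241956688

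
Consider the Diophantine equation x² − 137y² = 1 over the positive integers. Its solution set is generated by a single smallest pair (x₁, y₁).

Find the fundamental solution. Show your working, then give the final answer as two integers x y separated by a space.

d=137: √d = [11; 1,2,2,1,1,2,2,1,22] (ℓ=9, odd), read p_17/q_17
step 0: (11, 1)  from 11·(1,0) + (0,1)
step 1: (12, 1)  from 1·(11,1) + (1,0)
…
step 3: (82, 7)  from 2·(35,3) + (12,1)
step 4: (117, 10)  from 1·(82,7) + (35,3)
step 5: (199, 17)  from 1·(117,10) + (82,7)
…
step 10: (41341, 3532)  from 1·(39597,3383) + (1744,149)
…
step 12: (285899, 24426)  from 2·(122279,10447) + (41341,3532)
step 13: (408178, 34873)  from 1·(285899,24426) + (122279,10447)
step 14: (694077, 59299)  from 1·(408178,34873) + (285899,24426)
step 15: (1796332, 153471)  from 2·(694077,59299) + (408178,34873)
step 16: (4286741, 366241)  from 2·(1796332,153471) + (694077,59299)
step 17: (6083073, 519712)  from 1·(4286741,366241) + (1796332,153471)
fundamental: x₁=6083073, y₁=519712  (since 37003777123329 − 137·270100562944 = 1)

6083073 519712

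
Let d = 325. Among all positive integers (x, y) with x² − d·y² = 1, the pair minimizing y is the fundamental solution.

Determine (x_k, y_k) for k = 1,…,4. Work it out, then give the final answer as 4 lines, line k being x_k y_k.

√325 = [18; 36, …], period ℓ=1 (odd) → k=1
a_0=18:  p_0=18·1+0=18,  q_0=18·0+1=1
a_1=36:  p_1=36·18+1=649,  q_1=36·1+0=36
(x₁, y₁) = (649, 36);  649² − 325·36² = 1 ✓
k=2:  x_2 = 649·649+325·36·36 = 842401,  y_2 = 649·36+36·649 = 46728
k=3:  x_3 = 649·842401+325·36·46728 = 1093435849,  y_3 = 649·46728+36·842401 = 60652908
k=4:  x_4 = 649·1093435849+325·36·60652908 = 1419278889601,  y_4 = 649·60652908+36·1093435849 = 78727427856

649 36
842401 46728
1093435849 60652908
1419278889601 78727427856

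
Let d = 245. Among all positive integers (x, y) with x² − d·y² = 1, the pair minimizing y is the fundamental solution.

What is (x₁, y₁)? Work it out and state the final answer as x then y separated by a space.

d=245: √d = [15; 1,1,1,7,6,7,1,1,1,30] (ℓ=10, even), read p_9/q_9
a_0=15:  p_0=15·1+0=15,  q_0=15·0+1=1
…
a_4=7:  p_4=7·47+31=360,  q_4=7·3+2=23
a_5=6:  p_5=6·360+47=2207,  q_5=6·23+3=141
a_6=7:  p_6=7·2207+360=15809,  q_6=7·141+23=1010
a_7=1:  p_7=1·15809+2207=18016,  q_7=1·1010+141=1151
a_8=1:  p_8=1·18016+15809=33825,  q_8=1·1151+1010=2161
a_9=1:  p_9=1·33825+18016=51841,  q_9=1·2161+1151=3312
→ (51841, 3312).  Check: 51841²=2687489281, 245·3312²=2687489280, difference 1.

51841 3312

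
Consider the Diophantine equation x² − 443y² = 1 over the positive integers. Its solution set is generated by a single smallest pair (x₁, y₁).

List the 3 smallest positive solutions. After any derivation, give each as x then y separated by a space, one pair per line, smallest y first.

√443 = [21; 21,42, …], period ℓ=2 (even) → k=1
step 0: (21, 1)  from 21·(1,0) + (0,1)
step 1: (442, 21)  from 21·(21,1) + (1,0)
(x₁, y₁) = (442, 21);  442² − 443·21² = 1 ✓
(x_2, y_2) = (442·442 + 443·21·21, 442·21 + 21·442) = (390727, 18564)
(x_3, y_3) = (442·390727 + 443·21·18564, 442·18564 + 21·390727) = (345402226, 16410555)

442 21
390727 18564
345402226 16410555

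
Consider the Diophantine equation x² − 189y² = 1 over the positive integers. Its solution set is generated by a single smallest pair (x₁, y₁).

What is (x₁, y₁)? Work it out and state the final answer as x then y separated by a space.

d=189: √d = [13; 1,2,1,26] (ℓ=4, even), read p_3/q_3
step 0: (13, 1)  from 13·(1,0) + (0,1)
step 1: (14, 1)  from 1·(13,1) + (1,0)
step 2: (41, 3)  from 2·(14,1) + (13,1)
step 3: (55, 4)  from 1·(41,3) + (14,1)
fundamental: x₁=55, y₁=4  (since 3025 − 189·16 = 1)

55 4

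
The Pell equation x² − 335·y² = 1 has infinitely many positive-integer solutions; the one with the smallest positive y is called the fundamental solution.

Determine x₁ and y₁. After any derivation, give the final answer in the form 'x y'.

604 33

[18; 3,3,3,36] for √335; ℓ=4 ⇒ convergent index 3
step 0: (18, 1)  from 18·(1,0) + (0,1)
step 1: (55, 3)  from 3·(18,1) + (1,0)
step 2: (183, 10)  from 3·(55,3) + (18,1)
step 3: (604, 33)  from 3·(183,10) + (55,3)
→ (604, 33).  Check: 604²=364816, 335·33²=364815, difference 1.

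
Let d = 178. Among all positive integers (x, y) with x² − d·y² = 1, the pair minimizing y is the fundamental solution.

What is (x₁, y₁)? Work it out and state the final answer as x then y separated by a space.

1601 120

√178 = [13; 2,1,12,1,2,26, …], period ℓ=6 (even) → k=5
k=0  a_k=13  p_k/q_k = 13/1
k=1  a_k=2  p_k/q_k = 27/2
…
k=3  a_k=12  p_k/q_k = 507/38
k=4  a_k=1  p_k/q_k = 547/41
k=5  a_k=2  p_k/q_k = 1601/120
(x₁, y₁) = (1601, 120);  1601² − 178·120² = 1 ✓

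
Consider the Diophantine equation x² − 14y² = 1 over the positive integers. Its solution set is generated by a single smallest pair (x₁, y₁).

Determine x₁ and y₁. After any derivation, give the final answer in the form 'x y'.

15 4

√14 = [3; 1,2,1,6, …], period ℓ=4 (even) → k=3
k=0  a_k=3  p_k/q_k = 3/1
k=1  a_k=1  p_k/q_k = 4/1
k=2  a_k=2  p_k/q_k = 11/3
k=3  a_k=1  p_k/q_k = 15/4
→ (15, 4).  Check: 15²=225, 14·4²=224, difference 1.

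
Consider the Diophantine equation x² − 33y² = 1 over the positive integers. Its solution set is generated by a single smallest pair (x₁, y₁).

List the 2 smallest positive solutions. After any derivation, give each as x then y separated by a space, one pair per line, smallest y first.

[5; 1,2,1,10] for √33; ℓ=4 ⇒ convergent index 3
k=0  a_k=5  p_k/q_k = 5/1
…
k=2  a_k=2  p_k/q_k = 17/3
k=3  a_k=1  p_k/q_k = 23/4
→ (23, 4).  Check: 23²=529, 33·4²=528, difference 1.
(x_2, y_2) = (23·23 + 33·4·4, 23·4 + 4·23) = (1057, 184)

23 4
1057 184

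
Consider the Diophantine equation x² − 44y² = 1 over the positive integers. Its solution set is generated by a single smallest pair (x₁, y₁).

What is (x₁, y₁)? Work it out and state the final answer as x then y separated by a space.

199 30

[6; 1,1,1,2,1,1,1,12] for √44; ℓ=8 ⇒ convergent index 7
step 0: (6, 1)  from 6·(1,0) + (0,1)
step 1: (7, 1)  from 1·(6,1) + (1,0)
step 2: (13, 2)  from 1·(7,1) + (6,1)
step 3: (20, 3)  from 1·(13,2) + (7,1)
…
step 6: (126, 19)  from 1·(73,11) + (53,8)
step 7: (199, 30)  from 1·(126,19) + (73,11)
→ (199, 30).  Check: 199²=39601, 44·30²=39600, difference 1.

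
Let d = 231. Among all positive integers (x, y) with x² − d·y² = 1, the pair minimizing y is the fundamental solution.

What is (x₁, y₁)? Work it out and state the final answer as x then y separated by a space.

76 5

√231 = [15; 5,30, …], period ℓ=2 (even) → k=1
a_0=15:  p_0=15·1+0=15,  q_0=15·0+1=1
a_1=5:  p_1=5·15+1=76,  q_1=5·1+0=5
→ (76, 5).  Check: 76²=5776, 231·5²=5775, difference 1.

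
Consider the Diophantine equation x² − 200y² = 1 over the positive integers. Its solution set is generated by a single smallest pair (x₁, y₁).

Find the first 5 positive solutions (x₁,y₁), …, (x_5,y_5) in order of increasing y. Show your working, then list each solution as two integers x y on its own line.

99 7
19601 1386
3880899 274421
768398401 54333972
152139002499 10757852035

[14; 7,28] for √200; ℓ=2 ⇒ convergent index 1
step 0: (14, 1)  from 14·(1,0) + (0,1)
step 1: (99, 7)  from 7·(14,1) + (1,0)
fundamental: x₁=99, y₁=7  (since 9801 − 200·49 = 1)
(99+7√200)^2 = 19601 + 1386√200
(99+7√200)^3 = 3880899 + 274421√200
(99+7√200)^4 = 768398401 + 54333972√200
(99+7√200)^5 = 152139002499 + 10757852035√200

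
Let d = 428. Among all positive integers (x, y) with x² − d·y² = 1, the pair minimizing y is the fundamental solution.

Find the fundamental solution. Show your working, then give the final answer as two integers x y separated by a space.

1850887 89466

√428 = [20; 1,2,4,1,5,10,5,1,4,2,1,40, …], period ℓ=12 (even) → k=11
a_0=20:  p_0=20·1+0=20,  q_0=20·0+1=1
…
a_2=2:  p_2=2·21+20=62,  q_2=2·1+1=3
a_3=4:  p_3=4·62+21=269,  q_3=4·3+1=13
a_4=1:  p_4=1·269+62=331,  q_4=1·13+3=16
a_5=5:  p_5=5·331+269=1924,  q_5=5·16+13=93
a_6=10:  p_6=10·1924+331=19571,  q_6=10·93+16=946
…
a_8=1:  p_8=1·99779+19571=119350,  q_8=1·4823+946=5769
…
a_10=2:  p_10=2·577179+119350=1273708,  q_10=2·27899+5769=61567
a_11=1:  p_11=1·1273708+577179=1850887,  q_11=1·61567+27899=89466
→ (1850887, 89466).  Check: 1850887²=3425782686769, 428·89466²=3425782686768, difference 1.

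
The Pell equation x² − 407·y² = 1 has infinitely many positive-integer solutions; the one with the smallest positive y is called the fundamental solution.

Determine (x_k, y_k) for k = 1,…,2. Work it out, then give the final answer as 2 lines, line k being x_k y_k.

2663 132
14183137 703032

√407 = [20; 5,1,2,1,5,40, …], period ℓ=6 (even) → k=5
a_0=20:  p_0=20·1+0=20,  q_0=20·0+1=1
…
a_4=1:  p_4=1·343+121=464,  q_4=1·17+6=23
a_5=5:  p_5=5·464+343=2663,  q_5=5·23+17=132
(x₁, y₁) = (2663, 132);  2663² − 407·132² = 1 ✓
(x_2, y_2) = (2663·2663 + 407·132·132, 2663·132 + 132·2663) = (14183137, 703032)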